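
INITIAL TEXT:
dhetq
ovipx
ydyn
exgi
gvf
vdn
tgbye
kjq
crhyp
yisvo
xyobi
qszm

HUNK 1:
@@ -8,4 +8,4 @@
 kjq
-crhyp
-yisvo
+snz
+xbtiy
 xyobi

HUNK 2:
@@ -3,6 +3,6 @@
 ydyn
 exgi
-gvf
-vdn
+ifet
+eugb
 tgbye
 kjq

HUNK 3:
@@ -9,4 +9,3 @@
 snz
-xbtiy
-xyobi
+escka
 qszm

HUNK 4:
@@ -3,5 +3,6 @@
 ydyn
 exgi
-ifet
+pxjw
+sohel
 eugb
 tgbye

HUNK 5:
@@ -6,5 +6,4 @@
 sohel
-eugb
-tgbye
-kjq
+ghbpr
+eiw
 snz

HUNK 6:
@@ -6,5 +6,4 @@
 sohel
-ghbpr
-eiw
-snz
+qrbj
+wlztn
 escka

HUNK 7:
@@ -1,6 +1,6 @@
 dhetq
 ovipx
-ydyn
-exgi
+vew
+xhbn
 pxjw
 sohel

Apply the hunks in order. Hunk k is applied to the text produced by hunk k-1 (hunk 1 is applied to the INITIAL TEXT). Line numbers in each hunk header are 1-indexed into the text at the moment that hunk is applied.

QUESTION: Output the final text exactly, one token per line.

Answer: dhetq
ovipx
vew
xhbn
pxjw
sohel
qrbj
wlztn
escka
qszm

Derivation:
Hunk 1: at line 8 remove [crhyp,yisvo] add [snz,xbtiy] -> 12 lines: dhetq ovipx ydyn exgi gvf vdn tgbye kjq snz xbtiy xyobi qszm
Hunk 2: at line 3 remove [gvf,vdn] add [ifet,eugb] -> 12 lines: dhetq ovipx ydyn exgi ifet eugb tgbye kjq snz xbtiy xyobi qszm
Hunk 3: at line 9 remove [xbtiy,xyobi] add [escka] -> 11 lines: dhetq ovipx ydyn exgi ifet eugb tgbye kjq snz escka qszm
Hunk 4: at line 3 remove [ifet] add [pxjw,sohel] -> 12 lines: dhetq ovipx ydyn exgi pxjw sohel eugb tgbye kjq snz escka qszm
Hunk 5: at line 6 remove [eugb,tgbye,kjq] add [ghbpr,eiw] -> 11 lines: dhetq ovipx ydyn exgi pxjw sohel ghbpr eiw snz escka qszm
Hunk 6: at line 6 remove [ghbpr,eiw,snz] add [qrbj,wlztn] -> 10 lines: dhetq ovipx ydyn exgi pxjw sohel qrbj wlztn escka qszm
Hunk 7: at line 1 remove [ydyn,exgi] add [vew,xhbn] -> 10 lines: dhetq ovipx vew xhbn pxjw sohel qrbj wlztn escka qszm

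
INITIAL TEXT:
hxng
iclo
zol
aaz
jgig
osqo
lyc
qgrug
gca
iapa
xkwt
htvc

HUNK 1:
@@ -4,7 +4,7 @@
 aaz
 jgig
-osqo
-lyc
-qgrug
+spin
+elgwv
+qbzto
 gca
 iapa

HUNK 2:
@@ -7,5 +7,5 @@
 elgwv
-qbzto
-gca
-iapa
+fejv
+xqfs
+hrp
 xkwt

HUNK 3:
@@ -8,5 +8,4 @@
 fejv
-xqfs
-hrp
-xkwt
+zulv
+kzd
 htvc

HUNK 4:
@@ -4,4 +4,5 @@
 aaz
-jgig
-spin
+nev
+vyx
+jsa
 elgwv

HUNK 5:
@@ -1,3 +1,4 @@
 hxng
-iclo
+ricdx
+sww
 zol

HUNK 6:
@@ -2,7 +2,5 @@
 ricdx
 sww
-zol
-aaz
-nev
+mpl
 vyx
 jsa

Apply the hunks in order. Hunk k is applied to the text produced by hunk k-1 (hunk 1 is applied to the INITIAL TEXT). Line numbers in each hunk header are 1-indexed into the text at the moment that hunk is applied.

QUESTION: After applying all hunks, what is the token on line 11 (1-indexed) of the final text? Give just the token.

Answer: htvc

Derivation:
Hunk 1: at line 4 remove [osqo,lyc,qgrug] add [spin,elgwv,qbzto] -> 12 lines: hxng iclo zol aaz jgig spin elgwv qbzto gca iapa xkwt htvc
Hunk 2: at line 7 remove [qbzto,gca,iapa] add [fejv,xqfs,hrp] -> 12 lines: hxng iclo zol aaz jgig spin elgwv fejv xqfs hrp xkwt htvc
Hunk 3: at line 8 remove [xqfs,hrp,xkwt] add [zulv,kzd] -> 11 lines: hxng iclo zol aaz jgig spin elgwv fejv zulv kzd htvc
Hunk 4: at line 4 remove [jgig,spin] add [nev,vyx,jsa] -> 12 lines: hxng iclo zol aaz nev vyx jsa elgwv fejv zulv kzd htvc
Hunk 5: at line 1 remove [iclo] add [ricdx,sww] -> 13 lines: hxng ricdx sww zol aaz nev vyx jsa elgwv fejv zulv kzd htvc
Hunk 6: at line 2 remove [zol,aaz,nev] add [mpl] -> 11 lines: hxng ricdx sww mpl vyx jsa elgwv fejv zulv kzd htvc
Final line 11: htvc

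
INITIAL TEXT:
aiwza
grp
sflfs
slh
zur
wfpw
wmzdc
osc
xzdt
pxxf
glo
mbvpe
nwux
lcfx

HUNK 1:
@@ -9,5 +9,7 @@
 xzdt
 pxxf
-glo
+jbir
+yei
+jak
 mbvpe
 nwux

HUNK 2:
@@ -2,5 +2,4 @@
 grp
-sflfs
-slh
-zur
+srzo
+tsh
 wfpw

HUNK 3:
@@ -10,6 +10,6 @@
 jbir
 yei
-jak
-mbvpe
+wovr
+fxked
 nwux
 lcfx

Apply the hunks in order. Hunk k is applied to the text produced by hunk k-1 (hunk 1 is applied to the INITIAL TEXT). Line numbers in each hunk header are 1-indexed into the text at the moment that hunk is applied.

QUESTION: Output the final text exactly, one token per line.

Hunk 1: at line 9 remove [glo] add [jbir,yei,jak] -> 16 lines: aiwza grp sflfs slh zur wfpw wmzdc osc xzdt pxxf jbir yei jak mbvpe nwux lcfx
Hunk 2: at line 2 remove [sflfs,slh,zur] add [srzo,tsh] -> 15 lines: aiwza grp srzo tsh wfpw wmzdc osc xzdt pxxf jbir yei jak mbvpe nwux lcfx
Hunk 3: at line 10 remove [jak,mbvpe] add [wovr,fxked] -> 15 lines: aiwza grp srzo tsh wfpw wmzdc osc xzdt pxxf jbir yei wovr fxked nwux lcfx

Answer: aiwza
grp
srzo
tsh
wfpw
wmzdc
osc
xzdt
pxxf
jbir
yei
wovr
fxked
nwux
lcfx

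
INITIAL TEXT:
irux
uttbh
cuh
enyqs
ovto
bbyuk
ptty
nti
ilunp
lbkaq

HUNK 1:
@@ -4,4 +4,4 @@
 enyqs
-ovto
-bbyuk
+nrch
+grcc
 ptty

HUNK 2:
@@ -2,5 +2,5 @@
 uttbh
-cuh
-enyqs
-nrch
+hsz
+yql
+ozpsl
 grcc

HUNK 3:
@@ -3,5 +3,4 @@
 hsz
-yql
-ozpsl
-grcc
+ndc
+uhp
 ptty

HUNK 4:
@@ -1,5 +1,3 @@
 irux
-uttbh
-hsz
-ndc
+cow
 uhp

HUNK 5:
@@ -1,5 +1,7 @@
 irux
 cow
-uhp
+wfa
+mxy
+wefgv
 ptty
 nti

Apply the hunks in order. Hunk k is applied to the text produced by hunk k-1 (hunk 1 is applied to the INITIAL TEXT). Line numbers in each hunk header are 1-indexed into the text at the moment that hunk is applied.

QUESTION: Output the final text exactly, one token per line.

Answer: irux
cow
wfa
mxy
wefgv
ptty
nti
ilunp
lbkaq

Derivation:
Hunk 1: at line 4 remove [ovto,bbyuk] add [nrch,grcc] -> 10 lines: irux uttbh cuh enyqs nrch grcc ptty nti ilunp lbkaq
Hunk 2: at line 2 remove [cuh,enyqs,nrch] add [hsz,yql,ozpsl] -> 10 lines: irux uttbh hsz yql ozpsl grcc ptty nti ilunp lbkaq
Hunk 3: at line 3 remove [yql,ozpsl,grcc] add [ndc,uhp] -> 9 lines: irux uttbh hsz ndc uhp ptty nti ilunp lbkaq
Hunk 4: at line 1 remove [uttbh,hsz,ndc] add [cow] -> 7 lines: irux cow uhp ptty nti ilunp lbkaq
Hunk 5: at line 1 remove [uhp] add [wfa,mxy,wefgv] -> 9 lines: irux cow wfa mxy wefgv ptty nti ilunp lbkaq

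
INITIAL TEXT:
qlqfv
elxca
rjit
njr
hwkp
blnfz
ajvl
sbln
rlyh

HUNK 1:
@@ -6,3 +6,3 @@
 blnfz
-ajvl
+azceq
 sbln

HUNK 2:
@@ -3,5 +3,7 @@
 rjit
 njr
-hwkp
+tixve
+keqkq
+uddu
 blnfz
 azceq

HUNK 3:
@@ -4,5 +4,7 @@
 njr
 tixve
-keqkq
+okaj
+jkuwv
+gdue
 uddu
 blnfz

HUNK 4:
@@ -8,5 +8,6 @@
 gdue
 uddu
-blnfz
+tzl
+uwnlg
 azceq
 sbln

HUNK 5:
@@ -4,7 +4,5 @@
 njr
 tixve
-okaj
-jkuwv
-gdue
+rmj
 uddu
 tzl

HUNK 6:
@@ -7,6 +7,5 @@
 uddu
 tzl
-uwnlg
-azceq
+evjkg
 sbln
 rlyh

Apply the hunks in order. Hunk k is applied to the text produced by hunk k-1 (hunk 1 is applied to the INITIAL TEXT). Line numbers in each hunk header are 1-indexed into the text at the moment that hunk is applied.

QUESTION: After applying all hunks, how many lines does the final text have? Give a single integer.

Hunk 1: at line 6 remove [ajvl] add [azceq] -> 9 lines: qlqfv elxca rjit njr hwkp blnfz azceq sbln rlyh
Hunk 2: at line 3 remove [hwkp] add [tixve,keqkq,uddu] -> 11 lines: qlqfv elxca rjit njr tixve keqkq uddu blnfz azceq sbln rlyh
Hunk 3: at line 4 remove [keqkq] add [okaj,jkuwv,gdue] -> 13 lines: qlqfv elxca rjit njr tixve okaj jkuwv gdue uddu blnfz azceq sbln rlyh
Hunk 4: at line 8 remove [blnfz] add [tzl,uwnlg] -> 14 lines: qlqfv elxca rjit njr tixve okaj jkuwv gdue uddu tzl uwnlg azceq sbln rlyh
Hunk 5: at line 4 remove [okaj,jkuwv,gdue] add [rmj] -> 12 lines: qlqfv elxca rjit njr tixve rmj uddu tzl uwnlg azceq sbln rlyh
Hunk 6: at line 7 remove [uwnlg,azceq] add [evjkg] -> 11 lines: qlqfv elxca rjit njr tixve rmj uddu tzl evjkg sbln rlyh
Final line count: 11

Answer: 11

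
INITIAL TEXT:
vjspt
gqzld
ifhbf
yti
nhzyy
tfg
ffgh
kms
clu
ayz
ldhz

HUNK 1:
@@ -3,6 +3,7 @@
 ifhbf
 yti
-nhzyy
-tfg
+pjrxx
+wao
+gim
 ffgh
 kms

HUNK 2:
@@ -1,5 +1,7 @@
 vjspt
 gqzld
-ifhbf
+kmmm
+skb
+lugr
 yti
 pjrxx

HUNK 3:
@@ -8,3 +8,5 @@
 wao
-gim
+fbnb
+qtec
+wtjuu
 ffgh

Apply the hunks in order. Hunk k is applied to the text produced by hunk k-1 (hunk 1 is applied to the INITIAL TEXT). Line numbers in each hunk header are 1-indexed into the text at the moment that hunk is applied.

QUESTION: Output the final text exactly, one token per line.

Hunk 1: at line 3 remove [nhzyy,tfg] add [pjrxx,wao,gim] -> 12 lines: vjspt gqzld ifhbf yti pjrxx wao gim ffgh kms clu ayz ldhz
Hunk 2: at line 1 remove [ifhbf] add [kmmm,skb,lugr] -> 14 lines: vjspt gqzld kmmm skb lugr yti pjrxx wao gim ffgh kms clu ayz ldhz
Hunk 3: at line 8 remove [gim] add [fbnb,qtec,wtjuu] -> 16 lines: vjspt gqzld kmmm skb lugr yti pjrxx wao fbnb qtec wtjuu ffgh kms clu ayz ldhz

Answer: vjspt
gqzld
kmmm
skb
lugr
yti
pjrxx
wao
fbnb
qtec
wtjuu
ffgh
kms
clu
ayz
ldhz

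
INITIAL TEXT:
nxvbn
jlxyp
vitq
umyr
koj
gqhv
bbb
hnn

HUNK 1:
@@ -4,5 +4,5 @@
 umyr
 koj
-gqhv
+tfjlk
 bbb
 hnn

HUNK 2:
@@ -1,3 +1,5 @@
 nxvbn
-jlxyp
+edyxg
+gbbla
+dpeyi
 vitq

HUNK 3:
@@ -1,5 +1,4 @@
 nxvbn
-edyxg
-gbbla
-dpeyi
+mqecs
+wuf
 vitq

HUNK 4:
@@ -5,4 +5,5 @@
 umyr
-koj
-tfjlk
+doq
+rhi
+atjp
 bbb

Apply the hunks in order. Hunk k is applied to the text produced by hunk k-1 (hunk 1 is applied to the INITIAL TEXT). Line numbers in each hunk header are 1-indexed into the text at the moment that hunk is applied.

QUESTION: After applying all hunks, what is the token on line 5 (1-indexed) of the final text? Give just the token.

Answer: umyr

Derivation:
Hunk 1: at line 4 remove [gqhv] add [tfjlk] -> 8 lines: nxvbn jlxyp vitq umyr koj tfjlk bbb hnn
Hunk 2: at line 1 remove [jlxyp] add [edyxg,gbbla,dpeyi] -> 10 lines: nxvbn edyxg gbbla dpeyi vitq umyr koj tfjlk bbb hnn
Hunk 3: at line 1 remove [edyxg,gbbla,dpeyi] add [mqecs,wuf] -> 9 lines: nxvbn mqecs wuf vitq umyr koj tfjlk bbb hnn
Hunk 4: at line 5 remove [koj,tfjlk] add [doq,rhi,atjp] -> 10 lines: nxvbn mqecs wuf vitq umyr doq rhi atjp bbb hnn
Final line 5: umyr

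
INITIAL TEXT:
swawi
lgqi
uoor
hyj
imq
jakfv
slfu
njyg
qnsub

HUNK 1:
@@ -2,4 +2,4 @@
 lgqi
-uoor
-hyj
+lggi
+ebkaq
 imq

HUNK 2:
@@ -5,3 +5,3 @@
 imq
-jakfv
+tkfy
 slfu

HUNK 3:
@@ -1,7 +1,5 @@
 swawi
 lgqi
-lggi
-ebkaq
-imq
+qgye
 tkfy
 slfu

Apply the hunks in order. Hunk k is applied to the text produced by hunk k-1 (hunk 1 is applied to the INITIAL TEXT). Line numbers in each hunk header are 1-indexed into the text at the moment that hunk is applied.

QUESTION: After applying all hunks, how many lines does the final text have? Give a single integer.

Answer: 7

Derivation:
Hunk 1: at line 2 remove [uoor,hyj] add [lggi,ebkaq] -> 9 lines: swawi lgqi lggi ebkaq imq jakfv slfu njyg qnsub
Hunk 2: at line 5 remove [jakfv] add [tkfy] -> 9 lines: swawi lgqi lggi ebkaq imq tkfy slfu njyg qnsub
Hunk 3: at line 1 remove [lggi,ebkaq,imq] add [qgye] -> 7 lines: swawi lgqi qgye tkfy slfu njyg qnsub
Final line count: 7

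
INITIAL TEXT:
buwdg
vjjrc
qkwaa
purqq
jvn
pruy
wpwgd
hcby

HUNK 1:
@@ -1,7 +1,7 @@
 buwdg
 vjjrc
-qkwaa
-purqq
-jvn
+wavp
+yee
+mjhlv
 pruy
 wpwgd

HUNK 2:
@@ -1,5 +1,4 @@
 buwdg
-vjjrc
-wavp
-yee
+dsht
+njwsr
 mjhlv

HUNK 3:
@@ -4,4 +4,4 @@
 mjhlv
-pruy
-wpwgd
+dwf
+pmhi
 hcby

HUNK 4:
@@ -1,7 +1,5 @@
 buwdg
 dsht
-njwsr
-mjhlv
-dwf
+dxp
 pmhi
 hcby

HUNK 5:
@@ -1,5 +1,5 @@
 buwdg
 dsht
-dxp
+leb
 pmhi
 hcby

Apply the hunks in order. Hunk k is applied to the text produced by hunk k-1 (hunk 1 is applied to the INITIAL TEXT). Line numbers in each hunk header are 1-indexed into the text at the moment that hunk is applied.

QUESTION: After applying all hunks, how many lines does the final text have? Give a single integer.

Answer: 5

Derivation:
Hunk 1: at line 1 remove [qkwaa,purqq,jvn] add [wavp,yee,mjhlv] -> 8 lines: buwdg vjjrc wavp yee mjhlv pruy wpwgd hcby
Hunk 2: at line 1 remove [vjjrc,wavp,yee] add [dsht,njwsr] -> 7 lines: buwdg dsht njwsr mjhlv pruy wpwgd hcby
Hunk 3: at line 4 remove [pruy,wpwgd] add [dwf,pmhi] -> 7 lines: buwdg dsht njwsr mjhlv dwf pmhi hcby
Hunk 4: at line 1 remove [njwsr,mjhlv,dwf] add [dxp] -> 5 lines: buwdg dsht dxp pmhi hcby
Hunk 5: at line 1 remove [dxp] add [leb] -> 5 lines: buwdg dsht leb pmhi hcby
Final line count: 5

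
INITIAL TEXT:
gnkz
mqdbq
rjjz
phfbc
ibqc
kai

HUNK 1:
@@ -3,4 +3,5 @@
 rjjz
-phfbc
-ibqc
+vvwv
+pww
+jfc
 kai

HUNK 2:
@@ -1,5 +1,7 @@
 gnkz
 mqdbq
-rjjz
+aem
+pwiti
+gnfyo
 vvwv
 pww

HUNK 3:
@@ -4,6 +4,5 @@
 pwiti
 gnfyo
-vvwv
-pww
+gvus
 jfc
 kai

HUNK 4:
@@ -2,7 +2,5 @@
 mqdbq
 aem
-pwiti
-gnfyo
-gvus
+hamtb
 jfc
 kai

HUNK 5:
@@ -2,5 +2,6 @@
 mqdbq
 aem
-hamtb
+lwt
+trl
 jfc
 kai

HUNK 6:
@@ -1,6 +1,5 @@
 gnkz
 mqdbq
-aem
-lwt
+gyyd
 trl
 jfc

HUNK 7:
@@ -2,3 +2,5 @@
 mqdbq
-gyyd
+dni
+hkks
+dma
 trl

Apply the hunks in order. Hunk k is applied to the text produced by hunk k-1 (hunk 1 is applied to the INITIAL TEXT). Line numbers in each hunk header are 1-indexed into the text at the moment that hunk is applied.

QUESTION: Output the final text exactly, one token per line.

Hunk 1: at line 3 remove [phfbc,ibqc] add [vvwv,pww,jfc] -> 7 lines: gnkz mqdbq rjjz vvwv pww jfc kai
Hunk 2: at line 1 remove [rjjz] add [aem,pwiti,gnfyo] -> 9 lines: gnkz mqdbq aem pwiti gnfyo vvwv pww jfc kai
Hunk 3: at line 4 remove [vvwv,pww] add [gvus] -> 8 lines: gnkz mqdbq aem pwiti gnfyo gvus jfc kai
Hunk 4: at line 2 remove [pwiti,gnfyo,gvus] add [hamtb] -> 6 lines: gnkz mqdbq aem hamtb jfc kai
Hunk 5: at line 2 remove [hamtb] add [lwt,trl] -> 7 lines: gnkz mqdbq aem lwt trl jfc kai
Hunk 6: at line 1 remove [aem,lwt] add [gyyd] -> 6 lines: gnkz mqdbq gyyd trl jfc kai
Hunk 7: at line 2 remove [gyyd] add [dni,hkks,dma] -> 8 lines: gnkz mqdbq dni hkks dma trl jfc kai

Answer: gnkz
mqdbq
dni
hkks
dma
trl
jfc
kai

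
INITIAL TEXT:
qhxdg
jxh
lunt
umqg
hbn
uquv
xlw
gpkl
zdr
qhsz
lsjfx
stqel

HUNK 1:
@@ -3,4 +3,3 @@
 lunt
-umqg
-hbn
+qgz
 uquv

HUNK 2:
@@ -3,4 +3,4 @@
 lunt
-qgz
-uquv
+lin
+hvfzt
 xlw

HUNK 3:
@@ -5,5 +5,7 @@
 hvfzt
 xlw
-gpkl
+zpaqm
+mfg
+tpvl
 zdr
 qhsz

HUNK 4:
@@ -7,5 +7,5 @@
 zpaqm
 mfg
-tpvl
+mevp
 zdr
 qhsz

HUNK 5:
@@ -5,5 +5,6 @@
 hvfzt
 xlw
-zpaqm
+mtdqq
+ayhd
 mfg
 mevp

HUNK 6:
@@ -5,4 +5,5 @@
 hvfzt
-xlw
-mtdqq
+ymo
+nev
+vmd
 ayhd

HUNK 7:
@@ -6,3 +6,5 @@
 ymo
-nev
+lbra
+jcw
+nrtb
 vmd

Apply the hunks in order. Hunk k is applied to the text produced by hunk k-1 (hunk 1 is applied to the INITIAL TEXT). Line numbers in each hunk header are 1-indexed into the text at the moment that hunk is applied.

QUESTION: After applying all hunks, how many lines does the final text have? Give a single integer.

Answer: 17

Derivation:
Hunk 1: at line 3 remove [umqg,hbn] add [qgz] -> 11 lines: qhxdg jxh lunt qgz uquv xlw gpkl zdr qhsz lsjfx stqel
Hunk 2: at line 3 remove [qgz,uquv] add [lin,hvfzt] -> 11 lines: qhxdg jxh lunt lin hvfzt xlw gpkl zdr qhsz lsjfx stqel
Hunk 3: at line 5 remove [gpkl] add [zpaqm,mfg,tpvl] -> 13 lines: qhxdg jxh lunt lin hvfzt xlw zpaqm mfg tpvl zdr qhsz lsjfx stqel
Hunk 4: at line 7 remove [tpvl] add [mevp] -> 13 lines: qhxdg jxh lunt lin hvfzt xlw zpaqm mfg mevp zdr qhsz lsjfx stqel
Hunk 5: at line 5 remove [zpaqm] add [mtdqq,ayhd] -> 14 lines: qhxdg jxh lunt lin hvfzt xlw mtdqq ayhd mfg mevp zdr qhsz lsjfx stqel
Hunk 6: at line 5 remove [xlw,mtdqq] add [ymo,nev,vmd] -> 15 lines: qhxdg jxh lunt lin hvfzt ymo nev vmd ayhd mfg mevp zdr qhsz lsjfx stqel
Hunk 7: at line 6 remove [nev] add [lbra,jcw,nrtb] -> 17 lines: qhxdg jxh lunt lin hvfzt ymo lbra jcw nrtb vmd ayhd mfg mevp zdr qhsz lsjfx stqel
Final line count: 17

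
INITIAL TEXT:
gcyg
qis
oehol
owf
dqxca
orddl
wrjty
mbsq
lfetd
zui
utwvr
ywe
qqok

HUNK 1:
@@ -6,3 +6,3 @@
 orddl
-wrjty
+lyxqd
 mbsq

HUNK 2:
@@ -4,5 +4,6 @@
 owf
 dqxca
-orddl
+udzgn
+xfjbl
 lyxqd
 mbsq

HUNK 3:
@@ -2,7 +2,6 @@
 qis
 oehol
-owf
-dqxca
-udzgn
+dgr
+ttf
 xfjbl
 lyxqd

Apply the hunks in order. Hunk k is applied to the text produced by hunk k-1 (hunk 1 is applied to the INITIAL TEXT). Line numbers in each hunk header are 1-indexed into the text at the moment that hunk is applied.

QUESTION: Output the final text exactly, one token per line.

Answer: gcyg
qis
oehol
dgr
ttf
xfjbl
lyxqd
mbsq
lfetd
zui
utwvr
ywe
qqok

Derivation:
Hunk 1: at line 6 remove [wrjty] add [lyxqd] -> 13 lines: gcyg qis oehol owf dqxca orddl lyxqd mbsq lfetd zui utwvr ywe qqok
Hunk 2: at line 4 remove [orddl] add [udzgn,xfjbl] -> 14 lines: gcyg qis oehol owf dqxca udzgn xfjbl lyxqd mbsq lfetd zui utwvr ywe qqok
Hunk 3: at line 2 remove [owf,dqxca,udzgn] add [dgr,ttf] -> 13 lines: gcyg qis oehol dgr ttf xfjbl lyxqd mbsq lfetd zui utwvr ywe qqok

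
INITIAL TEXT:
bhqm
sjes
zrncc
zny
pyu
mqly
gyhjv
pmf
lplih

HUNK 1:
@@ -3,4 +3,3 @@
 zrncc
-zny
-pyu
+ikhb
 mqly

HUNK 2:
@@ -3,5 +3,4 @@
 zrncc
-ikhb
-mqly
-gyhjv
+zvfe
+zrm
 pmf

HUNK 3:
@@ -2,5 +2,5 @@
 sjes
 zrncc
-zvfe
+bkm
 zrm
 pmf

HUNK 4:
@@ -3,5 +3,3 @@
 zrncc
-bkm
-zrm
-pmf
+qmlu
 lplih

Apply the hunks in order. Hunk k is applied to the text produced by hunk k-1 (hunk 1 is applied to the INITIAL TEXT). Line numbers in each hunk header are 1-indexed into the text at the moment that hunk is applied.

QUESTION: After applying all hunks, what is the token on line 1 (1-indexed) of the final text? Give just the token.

Hunk 1: at line 3 remove [zny,pyu] add [ikhb] -> 8 lines: bhqm sjes zrncc ikhb mqly gyhjv pmf lplih
Hunk 2: at line 3 remove [ikhb,mqly,gyhjv] add [zvfe,zrm] -> 7 lines: bhqm sjes zrncc zvfe zrm pmf lplih
Hunk 3: at line 2 remove [zvfe] add [bkm] -> 7 lines: bhqm sjes zrncc bkm zrm pmf lplih
Hunk 4: at line 3 remove [bkm,zrm,pmf] add [qmlu] -> 5 lines: bhqm sjes zrncc qmlu lplih
Final line 1: bhqm

Answer: bhqm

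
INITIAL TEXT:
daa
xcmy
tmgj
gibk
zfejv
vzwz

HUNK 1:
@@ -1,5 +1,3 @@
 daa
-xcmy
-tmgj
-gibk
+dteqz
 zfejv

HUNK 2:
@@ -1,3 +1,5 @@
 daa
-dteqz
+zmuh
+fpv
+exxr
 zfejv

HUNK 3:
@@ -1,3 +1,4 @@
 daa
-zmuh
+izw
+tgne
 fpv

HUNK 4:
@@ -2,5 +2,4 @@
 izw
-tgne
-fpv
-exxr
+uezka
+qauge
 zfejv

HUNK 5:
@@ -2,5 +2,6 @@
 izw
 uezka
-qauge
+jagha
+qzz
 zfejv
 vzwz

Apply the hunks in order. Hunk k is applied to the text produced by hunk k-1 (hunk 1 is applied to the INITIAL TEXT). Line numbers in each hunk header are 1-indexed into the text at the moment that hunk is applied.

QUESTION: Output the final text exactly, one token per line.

Answer: daa
izw
uezka
jagha
qzz
zfejv
vzwz

Derivation:
Hunk 1: at line 1 remove [xcmy,tmgj,gibk] add [dteqz] -> 4 lines: daa dteqz zfejv vzwz
Hunk 2: at line 1 remove [dteqz] add [zmuh,fpv,exxr] -> 6 lines: daa zmuh fpv exxr zfejv vzwz
Hunk 3: at line 1 remove [zmuh] add [izw,tgne] -> 7 lines: daa izw tgne fpv exxr zfejv vzwz
Hunk 4: at line 2 remove [tgne,fpv,exxr] add [uezka,qauge] -> 6 lines: daa izw uezka qauge zfejv vzwz
Hunk 5: at line 2 remove [qauge] add [jagha,qzz] -> 7 lines: daa izw uezka jagha qzz zfejv vzwz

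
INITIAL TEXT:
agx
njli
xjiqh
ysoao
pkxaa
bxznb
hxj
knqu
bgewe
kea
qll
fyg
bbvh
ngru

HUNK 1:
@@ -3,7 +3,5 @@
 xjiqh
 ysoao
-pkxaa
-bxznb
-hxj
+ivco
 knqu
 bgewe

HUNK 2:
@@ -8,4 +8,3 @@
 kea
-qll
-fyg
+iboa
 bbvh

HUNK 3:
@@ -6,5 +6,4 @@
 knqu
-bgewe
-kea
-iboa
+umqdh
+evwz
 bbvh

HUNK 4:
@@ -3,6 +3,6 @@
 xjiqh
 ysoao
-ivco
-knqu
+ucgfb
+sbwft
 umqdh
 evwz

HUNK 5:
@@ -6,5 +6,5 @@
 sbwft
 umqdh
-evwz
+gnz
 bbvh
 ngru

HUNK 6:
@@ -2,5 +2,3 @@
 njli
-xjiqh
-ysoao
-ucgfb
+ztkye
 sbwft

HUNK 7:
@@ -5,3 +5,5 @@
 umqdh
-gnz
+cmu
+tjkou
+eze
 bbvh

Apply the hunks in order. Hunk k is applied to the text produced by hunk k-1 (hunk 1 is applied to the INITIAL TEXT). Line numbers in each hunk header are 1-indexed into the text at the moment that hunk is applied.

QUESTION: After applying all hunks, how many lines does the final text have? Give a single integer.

Hunk 1: at line 3 remove [pkxaa,bxznb,hxj] add [ivco] -> 12 lines: agx njli xjiqh ysoao ivco knqu bgewe kea qll fyg bbvh ngru
Hunk 2: at line 8 remove [qll,fyg] add [iboa] -> 11 lines: agx njli xjiqh ysoao ivco knqu bgewe kea iboa bbvh ngru
Hunk 3: at line 6 remove [bgewe,kea,iboa] add [umqdh,evwz] -> 10 lines: agx njli xjiqh ysoao ivco knqu umqdh evwz bbvh ngru
Hunk 4: at line 3 remove [ivco,knqu] add [ucgfb,sbwft] -> 10 lines: agx njli xjiqh ysoao ucgfb sbwft umqdh evwz bbvh ngru
Hunk 5: at line 6 remove [evwz] add [gnz] -> 10 lines: agx njli xjiqh ysoao ucgfb sbwft umqdh gnz bbvh ngru
Hunk 6: at line 2 remove [xjiqh,ysoao,ucgfb] add [ztkye] -> 8 lines: agx njli ztkye sbwft umqdh gnz bbvh ngru
Hunk 7: at line 5 remove [gnz] add [cmu,tjkou,eze] -> 10 lines: agx njli ztkye sbwft umqdh cmu tjkou eze bbvh ngru
Final line count: 10

Answer: 10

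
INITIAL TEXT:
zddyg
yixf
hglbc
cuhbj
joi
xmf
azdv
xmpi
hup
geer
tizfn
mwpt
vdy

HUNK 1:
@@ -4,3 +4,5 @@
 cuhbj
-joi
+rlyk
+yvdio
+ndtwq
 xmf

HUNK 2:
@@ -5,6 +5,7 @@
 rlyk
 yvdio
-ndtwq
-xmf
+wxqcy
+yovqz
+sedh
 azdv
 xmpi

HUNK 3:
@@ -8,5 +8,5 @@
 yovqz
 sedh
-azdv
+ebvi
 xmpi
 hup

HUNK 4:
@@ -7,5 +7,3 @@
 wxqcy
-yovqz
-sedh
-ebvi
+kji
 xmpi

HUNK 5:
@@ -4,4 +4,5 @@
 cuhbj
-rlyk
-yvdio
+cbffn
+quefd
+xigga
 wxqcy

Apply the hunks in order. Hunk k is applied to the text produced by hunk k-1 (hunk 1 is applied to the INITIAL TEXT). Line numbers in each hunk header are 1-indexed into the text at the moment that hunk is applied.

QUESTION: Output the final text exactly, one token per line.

Hunk 1: at line 4 remove [joi] add [rlyk,yvdio,ndtwq] -> 15 lines: zddyg yixf hglbc cuhbj rlyk yvdio ndtwq xmf azdv xmpi hup geer tizfn mwpt vdy
Hunk 2: at line 5 remove [ndtwq,xmf] add [wxqcy,yovqz,sedh] -> 16 lines: zddyg yixf hglbc cuhbj rlyk yvdio wxqcy yovqz sedh azdv xmpi hup geer tizfn mwpt vdy
Hunk 3: at line 8 remove [azdv] add [ebvi] -> 16 lines: zddyg yixf hglbc cuhbj rlyk yvdio wxqcy yovqz sedh ebvi xmpi hup geer tizfn mwpt vdy
Hunk 4: at line 7 remove [yovqz,sedh,ebvi] add [kji] -> 14 lines: zddyg yixf hglbc cuhbj rlyk yvdio wxqcy kji xmpi hup geer tizfn mwpt vdy
Hunk 5: at line 4 remove [rlyk,yvdio] add [cbffn,quefd,xigga] -> 15 lines: zddyg yixf hglbc cuhbj cbffn quefd xigga wxqcy kji xmpi hup geer tizfn mwpt vdy

Answer: zddyg
yixf
hglbc
cuhbj
cbffn
quefd
xigga
wxqcy
kji
xmpi
hup
geer
tizfn
mwpt
vdy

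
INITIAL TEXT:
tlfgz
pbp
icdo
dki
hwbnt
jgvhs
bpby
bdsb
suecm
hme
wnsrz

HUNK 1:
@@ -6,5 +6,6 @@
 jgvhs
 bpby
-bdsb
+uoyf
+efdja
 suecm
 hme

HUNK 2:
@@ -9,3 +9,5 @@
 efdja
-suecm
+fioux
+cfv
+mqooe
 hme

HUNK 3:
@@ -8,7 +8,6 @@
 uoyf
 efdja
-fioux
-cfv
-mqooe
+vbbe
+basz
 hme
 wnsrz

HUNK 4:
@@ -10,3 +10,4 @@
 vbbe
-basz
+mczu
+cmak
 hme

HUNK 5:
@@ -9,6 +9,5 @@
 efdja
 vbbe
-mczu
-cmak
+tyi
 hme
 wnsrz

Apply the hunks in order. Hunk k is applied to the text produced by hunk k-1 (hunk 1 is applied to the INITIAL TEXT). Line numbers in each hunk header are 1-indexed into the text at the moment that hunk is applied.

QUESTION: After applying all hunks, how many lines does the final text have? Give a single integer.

Hunk 1: at line 6 remove [bdsb] add [uoyf,efdja] -> 12 lines: tlfgz pbp icdo dki hwbnt jgvhs bpby uoyf efdja suecm hme wnsrz
Hunk 2: at line 9 remove [suecm] add [fioux,cfv,mqooe] -> 14 lines: tlfgz pbp icdo dki hwbnt jgvhs bpby uoyf efdja fioux cfv mqooe hme wnsrz
Hunk 3: at line 8 remove [fioux,cfv,mqooe] add [vbbe,basz] -> 13 lines: tlfgz pbp icdo dki hwbnt jgvhs bpby uoyf efdja vbbe basz hme wnsrz
Hunk 4: at line 10 remove [basz] add [mczu,cmak] -> 14 lines: tlfgz pbp icdo dki hwbnt jgvhs bpby uoyf efdja vbbe mczu cmak hme wnsrz
Hunk 5: at line 9 remove [mczu,cmak] add [tyi] -> 13 lines: tlfgz pbp icdo dki hwbnt jgvhs bpby uoyf efdja vbbe tyi hme wnsrz
Final line count: 13

Answer: 13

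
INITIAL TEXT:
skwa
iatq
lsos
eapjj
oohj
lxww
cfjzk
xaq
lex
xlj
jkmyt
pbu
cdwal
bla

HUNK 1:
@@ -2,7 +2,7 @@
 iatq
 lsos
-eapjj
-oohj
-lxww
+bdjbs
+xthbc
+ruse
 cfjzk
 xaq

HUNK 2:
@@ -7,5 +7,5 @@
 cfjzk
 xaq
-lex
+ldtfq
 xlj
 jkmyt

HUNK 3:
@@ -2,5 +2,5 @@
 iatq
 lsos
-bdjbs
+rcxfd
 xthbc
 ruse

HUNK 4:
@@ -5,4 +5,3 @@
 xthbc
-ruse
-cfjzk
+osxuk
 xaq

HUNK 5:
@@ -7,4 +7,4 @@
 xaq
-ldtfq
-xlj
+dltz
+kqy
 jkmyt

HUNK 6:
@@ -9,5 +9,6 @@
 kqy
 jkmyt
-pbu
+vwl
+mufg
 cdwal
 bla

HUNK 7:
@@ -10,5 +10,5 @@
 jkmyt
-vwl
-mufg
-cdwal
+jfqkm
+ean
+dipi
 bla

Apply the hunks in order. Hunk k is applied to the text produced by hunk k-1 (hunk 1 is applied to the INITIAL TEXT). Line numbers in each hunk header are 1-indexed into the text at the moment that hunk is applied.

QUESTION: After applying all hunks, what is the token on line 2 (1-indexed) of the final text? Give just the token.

Answer: iatq

Derivation:
Hunk 1: at line 2 remove [eapjj,oohj,lxww] add [bdjbs,xthbc,ruse] -> 14 lines: skwa iatq lsos bdjbs xthbc ruse cfjzk xaq lex xlj jkmyt pbu cdwal bla
Hunk 2: at line 7 remove [lex] add [ldtfq] -> 14 lines: skwa iatq lsos bdjbs xthbc ruse cfjzk xaq ldtfq xlj jkmyt pbu cdwal bla
Hunk 3: at line 2 remove [bdjbs] add [rcxfd] -> 14 lines: skwa iatq lsos rcxfd xthbc ruse cfjzk xaq ldtfq xlj jkmyt pbu cdwal bla
Hunk 4: at line 5 remove [ruse,cfjzk] add [osxuk] -> 13 lines: skwa iatq lsos rcxfd xthbc osxuk xaq ldtfq xlj jkmyt pbu cdwal bla
Hunk 5: at line 7 remove [ldtfq,xlj] add [dltz,kqy] -> 13 lines: skwa iatq lsos rcxfd xthbc osxuk xaq dltz kqy jkmyt pbu cdwal bla
Hunk 6: at line 9 remove [pbu] add [vwl,mufg] -> 14 lines: skwa iatq lsos rcxfd xthbc osxuk xaq dltz kqy jkmyt vwl mufg cdwal bla
Hunk 7: at line 10 remove [vwl,mufg,cdwal] add [jfqkm,ean,dipi] -> 14 lines: skwa iatq lsos rcxfd xthbc osxuk xaq dltz kqy jkmyt jfqkm ean dipi bla
Final line 2: iatq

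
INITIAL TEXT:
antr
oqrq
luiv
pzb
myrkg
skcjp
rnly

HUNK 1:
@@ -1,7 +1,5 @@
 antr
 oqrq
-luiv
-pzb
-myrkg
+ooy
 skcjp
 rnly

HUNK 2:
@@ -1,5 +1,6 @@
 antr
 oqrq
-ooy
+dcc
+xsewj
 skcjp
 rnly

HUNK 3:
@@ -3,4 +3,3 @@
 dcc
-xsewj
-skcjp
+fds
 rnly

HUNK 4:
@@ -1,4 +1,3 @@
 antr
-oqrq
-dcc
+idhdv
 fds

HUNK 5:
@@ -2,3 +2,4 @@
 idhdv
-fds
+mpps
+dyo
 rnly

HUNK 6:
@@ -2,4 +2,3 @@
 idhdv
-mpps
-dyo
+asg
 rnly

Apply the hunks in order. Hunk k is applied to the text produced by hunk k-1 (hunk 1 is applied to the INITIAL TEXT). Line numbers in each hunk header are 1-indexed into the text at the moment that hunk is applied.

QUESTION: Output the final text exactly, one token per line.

Hunk 1: at line 1 remove [luiv,pzb,myrkg] add [ooy] -> 5 lines: antr oqrq ooy skcjp rnly
Hunk 2: at line 1 remove [ooy] add [dcc,xsewj] -> 6 lines: antr oqrq dcc xsewj skcjp rnly
Hunk 3: at line 3 remove [xsewj,skcjp] add [fds] -> 5 lines: antr oqrq dcc fds rnly
Hunk 4: at line 1 remove [oqrq,dcc] add [idhdv] -> 4 lines: antr idhdv fds rnly
Hunk 5: at line 2 remove [fds] add [mpps,dyo] -> 5 lines: antr idhdv mpps dyo rnly
Hunk 6: at line 2 remove [mpps,dyo] add [asg] -> 4 lines: antr idhdv asg rnly

Answer: antr
idhdv
asg
rnly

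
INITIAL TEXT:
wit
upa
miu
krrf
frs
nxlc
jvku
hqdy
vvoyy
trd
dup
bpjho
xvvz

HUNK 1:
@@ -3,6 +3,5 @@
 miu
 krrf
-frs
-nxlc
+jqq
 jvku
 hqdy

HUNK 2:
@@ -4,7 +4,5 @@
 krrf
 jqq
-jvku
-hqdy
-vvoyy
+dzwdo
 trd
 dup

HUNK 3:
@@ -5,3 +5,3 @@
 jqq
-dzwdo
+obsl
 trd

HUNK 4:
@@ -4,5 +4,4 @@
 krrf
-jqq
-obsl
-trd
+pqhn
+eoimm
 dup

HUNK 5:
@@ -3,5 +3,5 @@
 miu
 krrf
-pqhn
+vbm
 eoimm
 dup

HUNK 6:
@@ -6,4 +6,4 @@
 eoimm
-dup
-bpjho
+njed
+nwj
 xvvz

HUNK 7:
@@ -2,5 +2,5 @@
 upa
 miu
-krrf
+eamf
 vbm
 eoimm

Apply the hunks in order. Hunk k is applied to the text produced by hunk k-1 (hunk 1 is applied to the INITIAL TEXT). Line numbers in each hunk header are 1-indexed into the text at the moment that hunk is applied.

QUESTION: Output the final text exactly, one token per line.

Answer: wit
upa
miu
eamf
vbm
eoimm
njed
nwj
xvvz

Derivation:
Hunk 1: at line 3 remove [frs,nxlc] add [jqq] -> 12 lines: wit upa miu krrf jqq jvku hqdy vvoyy trd dup bpjho xvvz
Hunk 2: at line 4 remove [jvku,hqdy,vvoyy] add [dzwdo] -> 10 lines: wit upa miu krrf jqq dzwdo trd dup bpjho xvvz
Hunk 3: at line 5 remove [dzwdo] add [obsl] -> 10 lines: wit upa miu krrf jqq obsl trd dup bpjho xvvz
Hunk 4: at line 4 remove [jqq,obsl,trd] add [pqhn,eoimm] -> 9 lines: wit upa miu krrf pqhn eoimm dup bpjho xvvz
Hunk 5: at line 3 remove [pqhn] add [vbm] -> 9 lines: wit upa miu krrf vbm eoimm dup bpjho xvvz
Hunk 6: at line 6 remove [dup,bpjho] add [njed,nwj] -> 9 lines: wit upa miu krrf vbm eoimm njed nwj xvvz
Hunk 7: at line 2 remove [krrf] add [eamf] -> 9 lines: wit upa miu eamf vbm eoimm njed nwj xvvz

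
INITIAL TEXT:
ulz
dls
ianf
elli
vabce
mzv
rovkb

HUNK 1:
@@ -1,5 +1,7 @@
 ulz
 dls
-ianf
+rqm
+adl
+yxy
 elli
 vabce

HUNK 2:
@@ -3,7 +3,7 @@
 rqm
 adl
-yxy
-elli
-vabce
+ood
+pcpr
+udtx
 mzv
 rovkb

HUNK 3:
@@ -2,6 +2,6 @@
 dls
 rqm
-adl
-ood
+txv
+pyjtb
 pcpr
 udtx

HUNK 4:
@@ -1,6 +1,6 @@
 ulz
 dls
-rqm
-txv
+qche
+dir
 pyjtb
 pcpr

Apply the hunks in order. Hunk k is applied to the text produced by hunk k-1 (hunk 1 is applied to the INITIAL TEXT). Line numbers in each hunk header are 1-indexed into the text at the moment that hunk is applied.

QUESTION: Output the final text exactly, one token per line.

Hunk 1: at line 1 remove [ianf] add [rqm,adl,yxy] -> 9 lines: ulz dls rqm adl yxy elli vabce mzv rovkb
Hunk 2: at line 3 remove [yxy,elli,vabce] add [ood,pcpr,udtx] -> 9 lines: ulz dls rqm adl ood pcpr udtx mzv rovkb
Hunk 3: at line 2 remove [adl,ood] add [txv,pyjtb] -> 9 lines: ulz dls rqm txv pyjtb pcpr udtx mzv rovkb
Hunk 4: at line 1 remove [rqm,txv] add [qche,dir] -> 9 lines: ulz dls qche dir pyjtb pcpr udtx mzv rovkb

Answer: ulz
dls
qche
dir
pyjtb
pcpr
udtx
mzv
rovkb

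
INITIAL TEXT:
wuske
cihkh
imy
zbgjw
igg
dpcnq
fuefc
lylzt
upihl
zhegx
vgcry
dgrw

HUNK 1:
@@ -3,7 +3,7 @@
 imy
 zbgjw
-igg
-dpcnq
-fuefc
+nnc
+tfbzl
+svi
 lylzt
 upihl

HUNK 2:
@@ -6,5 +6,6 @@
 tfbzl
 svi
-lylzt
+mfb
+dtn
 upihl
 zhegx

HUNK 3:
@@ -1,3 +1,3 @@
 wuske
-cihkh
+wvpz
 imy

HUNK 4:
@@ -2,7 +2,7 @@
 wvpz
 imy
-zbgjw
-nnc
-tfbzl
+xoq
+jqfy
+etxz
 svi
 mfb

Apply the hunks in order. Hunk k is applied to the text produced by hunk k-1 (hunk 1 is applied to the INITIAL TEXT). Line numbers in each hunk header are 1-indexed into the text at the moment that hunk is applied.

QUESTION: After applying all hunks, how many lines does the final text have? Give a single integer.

Answer: 13

Derivation:
Hunk 1: at line 3 remove [igg,dpcnq,fuefc] add [nnc,tfbzl,svi] -> 12 lines: wuske cihkh imy zbgjw nnc tfbzl svi lylzt upihl zhegx vgcry dgrw
Hunk 2: at line 6 remove [lylzt] add [mfb,dtn] -> 13 lines: wuske cihkh imy zbgjw nnc tfbzl svi mfb dtn upihl zhegx vgcry dgrw
Hunk 3: at line 1 remove [cihkh] add [wvpz] -> 13 lines: wuske wvpz imy zbgjw nnc tfbzl svi mfb dtn upihl zhegx vgcry dgrw
Hunk 4: at line 2 remove [zbgjw,nnc,tfbzl] add [xoq,jqfy,etxz] -> 13 lines: wuske wvpz imy xoq jqfy etxz svi mfb dtn upihl zhegx vgcry dgrw
Final line count: 13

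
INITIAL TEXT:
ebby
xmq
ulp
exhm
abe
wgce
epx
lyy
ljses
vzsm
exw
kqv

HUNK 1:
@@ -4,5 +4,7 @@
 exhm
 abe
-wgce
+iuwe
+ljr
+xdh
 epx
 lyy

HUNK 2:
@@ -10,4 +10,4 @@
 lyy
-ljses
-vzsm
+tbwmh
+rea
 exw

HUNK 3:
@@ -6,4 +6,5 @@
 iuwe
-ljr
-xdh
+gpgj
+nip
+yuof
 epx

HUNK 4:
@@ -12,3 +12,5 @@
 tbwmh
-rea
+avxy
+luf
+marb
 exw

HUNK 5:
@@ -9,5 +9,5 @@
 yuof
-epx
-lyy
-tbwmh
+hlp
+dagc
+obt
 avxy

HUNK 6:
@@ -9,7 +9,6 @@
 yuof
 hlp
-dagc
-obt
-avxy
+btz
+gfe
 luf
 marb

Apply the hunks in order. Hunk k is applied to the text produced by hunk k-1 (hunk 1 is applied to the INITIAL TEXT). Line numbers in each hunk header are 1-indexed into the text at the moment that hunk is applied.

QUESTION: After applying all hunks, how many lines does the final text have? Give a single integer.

Hunk 1: at line 4 remove [wgce] add [iuwe,ljr,xdh] -> 14 lines: ebby xmq ulp exhm abe iuwe ljr xdh epx lyy ljses vzsm exw kqv
Hunk 2: at line 10 remove [ljses,vzsm] add [tbwmh,rea] -> 14 lines: ebby xmq ulp exhm abe iuwe ljr xdh epx lyy tbwmh rea exw kqv
Hunk 3: at line 6 remove [ljr,xdh] add [gpgj,nip,yuof] -> 15 lines: ebby xmq ulp exhm abe iuwe gpgj nip yuof epx lyy tbwmh rea exw kqv
Hunk 4: at line 12 remove [rea] add [avxy,luf,marb] -> 17 lines: ebby xmq ulp exhm abe iuwe gpgj nip yuof epx lyy tbwmh avxy luf marb exw kqv
Hunk 5: at line 9 remove [epx,lyy,tbwmh] add [hlp,dagc,obt] -> 17 lines: ebby xmq ulp exhm abe iuwe gpgj nip yuof hlp dagc obt avxy luf marb exw kqv
Hunk 6: at line 9 remove [dagc,obt,avxy] add [btz,gfe] -> 16 lines: ebby xmq ulp exhm abe iuwe gpgj nip yuof hlp btz gfe luf marb exw kqv
Final line count: 16

Answer: 16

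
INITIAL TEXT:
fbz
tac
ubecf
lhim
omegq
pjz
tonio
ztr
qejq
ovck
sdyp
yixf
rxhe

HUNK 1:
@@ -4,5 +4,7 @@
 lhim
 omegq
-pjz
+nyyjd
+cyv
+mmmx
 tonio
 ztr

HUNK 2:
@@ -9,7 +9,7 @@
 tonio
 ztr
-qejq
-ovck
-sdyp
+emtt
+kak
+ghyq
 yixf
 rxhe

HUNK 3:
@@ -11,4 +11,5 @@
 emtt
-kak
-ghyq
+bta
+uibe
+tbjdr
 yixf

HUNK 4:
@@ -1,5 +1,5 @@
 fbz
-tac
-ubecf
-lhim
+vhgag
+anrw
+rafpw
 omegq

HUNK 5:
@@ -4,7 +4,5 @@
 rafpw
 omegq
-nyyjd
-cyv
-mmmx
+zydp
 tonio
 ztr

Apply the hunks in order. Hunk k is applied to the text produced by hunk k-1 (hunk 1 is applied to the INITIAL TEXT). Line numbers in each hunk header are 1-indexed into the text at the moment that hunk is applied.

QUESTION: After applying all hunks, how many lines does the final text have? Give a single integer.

Answer: 14

Derivation:
Hunk 1: at line 4 remove [pjz] add [nyyjd,cyv,mmmx] -> 15 lines: fbz tac ubecf lhim omegq nyyjd cyv mmmx tonio ztr qejq ovck sdyp yixf rxhe
Hunk 2: at line 9 remove [qejq,ovck,sdyp] add [emtt,kak,ghyq] -> 15 lines: fbz tac ubecf lhim omegq nyyjd cyv mmmx tonio ztr emtt kak ghyq yixf rxhe
Hunk 3: at line 11 remove [kak,ghyq] add [bta,uibe,tbjdr] -> 16 lines: fbz tac ubecf lhim omegq nyyjd cyv mmmx tonio ztr emtt bta uibe tbjdr yixf rxhe
Hunk 4: at line 1 remove [tac,ubecf,lhim] add [vhgag,anrw,rafpw] -> 16 lines: fbz vhgag anrw rafpw omegq nyyjd cyv mmmx tonio ztr emtt bta uibe tbjdr yixf rxhe
Hunk 5: at line 4 remove [nyyjd,cyv,mmmx] add [zydp] -> 14 lines: fbz vhgag anrw rafpw omegq zydp tonio ztr emtt bta uibe tbjdr yixf rxhe
Final line count: 14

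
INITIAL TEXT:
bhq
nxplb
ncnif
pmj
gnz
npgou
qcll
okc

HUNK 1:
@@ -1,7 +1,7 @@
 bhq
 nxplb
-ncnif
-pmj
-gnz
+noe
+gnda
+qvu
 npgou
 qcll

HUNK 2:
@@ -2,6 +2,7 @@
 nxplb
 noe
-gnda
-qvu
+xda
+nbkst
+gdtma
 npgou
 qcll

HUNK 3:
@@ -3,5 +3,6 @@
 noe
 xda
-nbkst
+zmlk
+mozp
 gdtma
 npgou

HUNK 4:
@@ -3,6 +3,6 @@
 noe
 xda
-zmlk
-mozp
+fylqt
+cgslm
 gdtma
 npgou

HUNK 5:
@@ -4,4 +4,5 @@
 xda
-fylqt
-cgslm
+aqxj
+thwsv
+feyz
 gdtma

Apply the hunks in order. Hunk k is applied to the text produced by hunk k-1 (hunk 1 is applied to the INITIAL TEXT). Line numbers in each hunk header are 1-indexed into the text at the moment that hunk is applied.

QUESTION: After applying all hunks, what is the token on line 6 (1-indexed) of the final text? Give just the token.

Answer: thwsv

Derivation:
Hunk 1: at line 1 remove [ncnif,pmj,gnz] add [noe,gnda,qvu] -> 8 lines: bhq nxplb noe gnda qvu npgou qcll okc
Hunk 2: at line 2 remove [gnda,qvu] add [xda,nbkst,gdtma] -> 9 lines: bhq nxplb noe xda nbkst gdtma npgou qcll okc
Hunk 3: at line 3 remove [nbkst] add [zmlk,mozp] -> 10 lines: bhq nxplb noe xda zmlk mozp gdtma npgou qcll okc
Hunk 4: at line 3 remove [zmlk,mozp] add [fylqt,cgslm] -> 10 lines: bhq nxplb noe xda fylqt cgslm gdtma npgou qcll okc
Hunk 5: at line 4 remove [fylqt,cgslm] add [aqxj,thwsv,feyz] -> 11 lines: bhq nxplb noe xda aqxj thwsv feyz gdtma npgou qcll okc
Final line 6: thwsv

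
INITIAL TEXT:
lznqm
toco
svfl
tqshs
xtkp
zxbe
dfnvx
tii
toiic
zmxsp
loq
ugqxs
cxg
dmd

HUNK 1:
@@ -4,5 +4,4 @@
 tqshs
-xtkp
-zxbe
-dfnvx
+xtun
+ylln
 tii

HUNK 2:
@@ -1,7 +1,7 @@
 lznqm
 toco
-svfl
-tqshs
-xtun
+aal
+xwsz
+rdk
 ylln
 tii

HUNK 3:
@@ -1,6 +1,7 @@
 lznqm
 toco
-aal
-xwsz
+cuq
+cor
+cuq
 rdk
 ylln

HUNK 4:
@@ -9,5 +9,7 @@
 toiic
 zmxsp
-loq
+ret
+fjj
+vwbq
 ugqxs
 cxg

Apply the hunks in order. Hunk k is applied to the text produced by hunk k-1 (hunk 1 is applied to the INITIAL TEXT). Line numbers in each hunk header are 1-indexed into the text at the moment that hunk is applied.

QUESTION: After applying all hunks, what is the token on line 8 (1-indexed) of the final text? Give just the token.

Hunk 1: at line 4 remove [xtkp,zxbe,dfnvx] add [xtun,ylln] -> 13 lines: lznqm toco svfl tqshs xtun ylln tii toiic zmxsp loq ugqxs cxg dmd
Hunk 2: at line 1 remove [svfl,tqshs,xtun] add [aal,xwsz,rdk] -> 13 lines: lznqm toco aal xwsz rdk ylln tii toiic zmxsp loq ugqxs cxg dmd
Hunk 3: at line 1 remove [aal,xwsz] add [cuq,cor,cuq] -> 14 lines: lznqm toco cuq cor cuq rdk ylln tii toiic zmxsp loq ugqxs cxg dmd
Hunk 4: at line 9 remove [loq] add [ret,fjj,vwbq] -> 16 lines: lznqm toco cuq cor cuq rdk ylln tii toiic zmxsp ret fjj vwbq ugqxs cxg dmd
Final line 8: tii

Answer: tii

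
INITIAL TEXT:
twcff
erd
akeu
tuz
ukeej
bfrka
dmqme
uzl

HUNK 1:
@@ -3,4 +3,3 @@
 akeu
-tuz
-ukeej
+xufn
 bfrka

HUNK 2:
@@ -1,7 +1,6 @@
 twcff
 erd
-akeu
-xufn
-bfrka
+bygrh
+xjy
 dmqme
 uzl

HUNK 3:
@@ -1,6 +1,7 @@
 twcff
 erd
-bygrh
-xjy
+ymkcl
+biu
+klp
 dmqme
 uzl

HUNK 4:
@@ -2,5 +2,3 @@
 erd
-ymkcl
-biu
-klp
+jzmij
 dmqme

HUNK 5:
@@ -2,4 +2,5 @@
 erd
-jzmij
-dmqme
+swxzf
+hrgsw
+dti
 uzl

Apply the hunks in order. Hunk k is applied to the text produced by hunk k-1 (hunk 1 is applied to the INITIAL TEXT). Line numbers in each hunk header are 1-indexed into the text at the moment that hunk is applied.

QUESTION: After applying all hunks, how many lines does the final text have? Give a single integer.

Hunk 1: at line 3 remove [tuz,ukeej] add [xufn] -> 7 lines: twcff erd akeu xufn bfrka dmqme uzl
Hunk 2: at line 1 remove [akeu,xufn,bfrka] add [bygrh,xjy] -> 6 lines: twcff erd bygrh xjy dmqme uzl
Hunk 3: at line 1 remove [bygrh,xjy] add [ymkcl,biu,klp] -> 7 lines: twcff erd ymkcl biu klp dmqme uzl
Hunk 4: at line 2 remove [ymkcl,biu,klp] add [jzmij] -> 5 lines: twcff erd jzmij dmqme uzl
Hunk 5: at line 2 remove [jzmij,dmqme] add [swxzf,hrgsw,dti] -> 6 lines: twcff erd swxzf hrgsw dti uzl
Final line count: 6

Answer: 6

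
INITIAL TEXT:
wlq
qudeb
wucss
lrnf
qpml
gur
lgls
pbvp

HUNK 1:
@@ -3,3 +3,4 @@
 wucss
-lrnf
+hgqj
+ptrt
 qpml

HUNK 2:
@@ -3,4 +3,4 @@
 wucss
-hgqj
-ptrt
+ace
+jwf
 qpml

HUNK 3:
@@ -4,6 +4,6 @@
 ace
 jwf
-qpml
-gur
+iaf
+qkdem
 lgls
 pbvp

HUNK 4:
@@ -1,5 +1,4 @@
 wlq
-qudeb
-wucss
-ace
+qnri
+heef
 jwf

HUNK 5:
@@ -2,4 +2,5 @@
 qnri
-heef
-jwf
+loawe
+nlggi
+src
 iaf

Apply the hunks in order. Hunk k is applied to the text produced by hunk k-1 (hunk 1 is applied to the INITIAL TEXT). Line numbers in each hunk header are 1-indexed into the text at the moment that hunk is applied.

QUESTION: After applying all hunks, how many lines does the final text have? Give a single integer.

Answer: 9

Derivation:
Hunk 1: at line 3 remove [lrnf] add [hgqj,ptrt] -> 9 lines: wlq qudeb wucss hgqj ptrt qpml gur lgls pbvp
Hunk 2: at line 3 remove [hgqj,ptrt] add [ace,jwf] -> 9 lines: wlq qudeb wucss ace jwf qpml gur lgls pbvp
Hunk 3: at line 4 remove [qpml,gur] add [iaf,qkdem] -> 9 lines: wlq qudeb wucss ace jwf iaf qkdem lgls pbvp
Hunk 4: at line 1 remove [qudeb,wucss,ace] add [qnri,heef] -> 8 lines: wlq qnri heef jwf iaf qkdem lgls pbvp
Hunk 5: at line 2 remove [heef,jwf] add [loawe,nlggi,src] -> 9 lines: wlq qnri loawe nlggi src iaf qkdem lgls pbvp
Final line count: 9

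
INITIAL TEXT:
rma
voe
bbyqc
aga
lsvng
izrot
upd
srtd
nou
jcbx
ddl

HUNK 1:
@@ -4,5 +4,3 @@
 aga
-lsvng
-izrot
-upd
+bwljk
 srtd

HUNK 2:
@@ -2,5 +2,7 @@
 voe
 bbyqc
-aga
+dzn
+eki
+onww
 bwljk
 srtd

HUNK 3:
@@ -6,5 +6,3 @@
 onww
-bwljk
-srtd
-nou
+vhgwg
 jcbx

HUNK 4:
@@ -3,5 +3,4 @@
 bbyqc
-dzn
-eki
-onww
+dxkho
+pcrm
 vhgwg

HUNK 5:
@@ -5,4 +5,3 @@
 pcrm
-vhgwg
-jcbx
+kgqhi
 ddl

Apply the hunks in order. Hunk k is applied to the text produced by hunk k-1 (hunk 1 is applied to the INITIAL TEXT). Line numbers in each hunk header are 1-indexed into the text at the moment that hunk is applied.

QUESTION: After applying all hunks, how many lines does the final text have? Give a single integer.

Hunk 1: at line 4 remove [lsvng,izrot,upd] add [bwljk] -> 9 lines: rma voe bbyqc aga bwljk srtd nou jcbx ddl
Hunk 2: at line 2 remove [aga] add [dzn,eki,onww] -> 11 lines: rma voe bbyqc dzn eki onww bwljk srtd nou jcbx ddl
Hunk 3: at line 6 remove [bwljk,srtd,nou] add [vhgwg] -> 9 lines: rma voe bbyqc dzn eki onww vhgwg jcbx ddl
Hunk 4: at line 3 remove [dzn,eki,onww] add [dxkho,pcrm] -> 8 lines: rma voe bbyqc dxkho pcrm vhgwg jcbx ddl
Hunk 5: at line 5 remove [vhgwg,jcbx] add [kgqhi] -> 7 lines: rma voe bbyqc dxkho pcrm kgqhi ddl
Final line count: 7

Answer: 7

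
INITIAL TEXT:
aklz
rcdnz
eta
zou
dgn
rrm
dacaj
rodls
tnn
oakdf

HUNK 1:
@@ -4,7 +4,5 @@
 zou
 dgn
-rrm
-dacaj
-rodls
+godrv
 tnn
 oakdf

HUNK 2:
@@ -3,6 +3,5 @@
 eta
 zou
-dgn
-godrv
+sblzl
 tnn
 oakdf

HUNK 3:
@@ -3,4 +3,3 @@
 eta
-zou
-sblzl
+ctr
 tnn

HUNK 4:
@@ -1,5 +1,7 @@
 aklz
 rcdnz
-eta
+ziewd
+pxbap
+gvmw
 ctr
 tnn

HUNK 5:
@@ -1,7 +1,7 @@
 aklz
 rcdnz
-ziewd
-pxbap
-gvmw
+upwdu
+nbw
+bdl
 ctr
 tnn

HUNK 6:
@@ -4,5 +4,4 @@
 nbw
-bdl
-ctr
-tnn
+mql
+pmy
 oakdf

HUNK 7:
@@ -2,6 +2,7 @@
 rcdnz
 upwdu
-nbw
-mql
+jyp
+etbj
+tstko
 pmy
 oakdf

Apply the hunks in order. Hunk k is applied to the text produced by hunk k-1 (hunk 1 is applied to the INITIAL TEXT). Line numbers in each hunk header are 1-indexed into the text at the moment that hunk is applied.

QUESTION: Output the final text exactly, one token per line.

Answer: aklz
rcdnz
upwdu
jyp
etbj
tstko
pmy
oakdf

Derivation:
Hunk 1: at line 4 remove [rrm,dacaj,rodls] add [godrv] -> 8 lines: aklz rcdnz eta zou dgn godrv tnn oakdf
Hunk 2: at line 3 remove [dgn,godrv] add [sblzl] -> 7 lines: aklz rcdnz eta zou sblzl tnn oakdf
Hunk 3: at line 3 remove [zou,sblzl] add [ctr] -> 6 lines: aklz rcdnz eta ctr tnn oakdf
Hunk 4: at line 1 remove [eta] add [ziewd,pxbap,gvmw] -> 8 lines: aklz rcdnz ziewd pxbap gvmw ctr tnn oakdf
Hunk 5: at line 1 remove [ziewd,pxbap,gvmw] add [upwdu,nbw,bdl] -> 8 lines: aklz rcdnz upwdu nbw bdl ctr tnn oakdf
Hunk 6: at line 4 remove [bdl,ctr,tnn] add [mql,pmy] -> 7 lines: aklz rcdnz upwdu nbw mql pmy oakdf
Hunk 7: at line 2 remove [nbw,mql] add [jyp,etbj,tstko] -> 8 lines: aklz rcdnz upwdu jyp etbj tstko pmy oakdf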